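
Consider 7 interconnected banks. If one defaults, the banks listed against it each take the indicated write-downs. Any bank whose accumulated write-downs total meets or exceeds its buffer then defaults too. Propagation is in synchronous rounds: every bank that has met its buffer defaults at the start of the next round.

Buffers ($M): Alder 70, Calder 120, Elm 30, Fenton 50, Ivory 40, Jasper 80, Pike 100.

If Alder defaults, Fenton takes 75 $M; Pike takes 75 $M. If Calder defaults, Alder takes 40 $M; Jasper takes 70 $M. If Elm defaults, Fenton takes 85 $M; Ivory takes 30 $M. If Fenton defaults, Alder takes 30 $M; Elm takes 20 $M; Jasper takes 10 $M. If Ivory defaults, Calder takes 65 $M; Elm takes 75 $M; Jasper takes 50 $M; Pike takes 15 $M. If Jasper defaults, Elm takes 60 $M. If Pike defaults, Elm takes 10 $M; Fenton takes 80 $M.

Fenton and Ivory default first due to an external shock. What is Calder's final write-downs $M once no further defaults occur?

65

Round 1 — Fenton, Ivory default (initial).
  Alder: +30 → 30 < 70
  Calder: +65 → 65 < 120
  Elm: +20+75 → 95 ≥ 30
  Jasper: +10+50 → 60 < 80
  Pike: +15 → 15 < 100
Round 2 — Elm defaults.
No further defaults.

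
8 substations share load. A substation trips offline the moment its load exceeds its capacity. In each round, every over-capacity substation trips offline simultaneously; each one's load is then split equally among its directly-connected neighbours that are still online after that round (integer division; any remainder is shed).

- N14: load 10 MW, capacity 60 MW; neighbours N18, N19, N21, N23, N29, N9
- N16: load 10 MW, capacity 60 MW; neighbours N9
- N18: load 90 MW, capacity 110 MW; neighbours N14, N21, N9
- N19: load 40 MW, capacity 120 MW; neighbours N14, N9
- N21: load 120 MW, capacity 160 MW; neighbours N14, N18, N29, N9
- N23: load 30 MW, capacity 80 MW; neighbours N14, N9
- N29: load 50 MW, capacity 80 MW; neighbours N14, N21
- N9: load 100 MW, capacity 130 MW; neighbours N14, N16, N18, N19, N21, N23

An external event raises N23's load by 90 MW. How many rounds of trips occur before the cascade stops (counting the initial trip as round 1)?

4

Round 1 — N23 at 120 > 80. N23 trips offline.
  N23 sheds 120 MW to N14, N9: 60 each.
    N14: 10+60 = 70 > 60
    N9: 100+60 = 160 > 130
Round 2 — N14, N9 trip offline.
  N14 sheds 70 MW to N18, N19, N21, N29: 17 each (2 lost).
    N18: 90+17 = 107 ≤ 110
    N19: 40+17 = 57 ≤ 120
    N21: 120+17 = 137 ≤ 160
    N29: 50+17 = 67 ≤ 80
  N9 sheds 160 MW to N16, N18, N19, N21: 40 each.
    N16: 10+40 = 50 ≤ 60
    N18: 107+40 = 147 > 110
    N19: 57+40 = 97 ≤ 120
    N21: 137+40 = 177 > 160
Round 3 — N18, N21 trip offline.
  N18 sheds 147 MW: no online neighbours, lost.
  N21 sheds 177 MW to N29: 177 each.
    N29: 67+177 = 244 > 80
Round 4 — N29 trips offline.
  N29 sheds 244 MW: no online neighbours, lost.
No further trips.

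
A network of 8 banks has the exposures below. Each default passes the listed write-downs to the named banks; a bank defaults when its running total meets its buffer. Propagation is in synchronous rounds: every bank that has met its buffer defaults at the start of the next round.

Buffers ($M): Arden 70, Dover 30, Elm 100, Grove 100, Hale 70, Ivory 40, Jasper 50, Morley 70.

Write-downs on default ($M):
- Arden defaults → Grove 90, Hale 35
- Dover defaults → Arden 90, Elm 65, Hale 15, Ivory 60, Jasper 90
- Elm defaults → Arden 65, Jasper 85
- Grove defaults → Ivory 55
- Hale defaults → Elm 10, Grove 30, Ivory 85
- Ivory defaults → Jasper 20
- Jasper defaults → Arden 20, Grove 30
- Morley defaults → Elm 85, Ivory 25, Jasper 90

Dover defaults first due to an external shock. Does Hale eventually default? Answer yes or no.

Round 1 — Dover defaults (initial).
  Arden: +90 → 90 ≥ 70
  Elm: +65 → 65 < 100
  Hale: +15 → 15 < 70
  Ivory: +60 → 60 ≥ 40
  Jasper: +90 → 90 ≥ 50
Round 2 — Arden, Ivory, Jasper default.
  Grove: +90+30 → 120 ≥ 100
  Hale: +35 → 50 < 70
Round 3 — Grove defaults.
No further defaults.

no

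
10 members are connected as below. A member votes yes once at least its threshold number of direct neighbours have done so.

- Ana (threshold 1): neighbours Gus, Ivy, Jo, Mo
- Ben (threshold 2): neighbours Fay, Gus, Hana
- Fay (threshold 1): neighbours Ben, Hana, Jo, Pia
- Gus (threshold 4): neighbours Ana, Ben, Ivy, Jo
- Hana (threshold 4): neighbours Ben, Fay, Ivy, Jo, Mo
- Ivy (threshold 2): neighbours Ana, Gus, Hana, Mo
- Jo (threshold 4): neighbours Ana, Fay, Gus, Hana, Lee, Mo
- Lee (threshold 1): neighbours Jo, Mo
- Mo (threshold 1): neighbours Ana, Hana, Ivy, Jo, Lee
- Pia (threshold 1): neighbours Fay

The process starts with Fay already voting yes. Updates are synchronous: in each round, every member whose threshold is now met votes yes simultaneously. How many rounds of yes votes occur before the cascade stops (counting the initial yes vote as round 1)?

Round 1 — Fay votes yes (initial).
Round 2 — checking thresholds:
  Ben: 1 of 3 neighbours < 2, below threshold.
  Hana: 1 of 5 neighbours < 4, below threshold.
  Jo: 1 of 6 neighbours < 4, below threshold.
  Pia: 1 of 1 neighbours ≥ 1, votes yes.
Round 3 — no new yes votes; cascade stops.

2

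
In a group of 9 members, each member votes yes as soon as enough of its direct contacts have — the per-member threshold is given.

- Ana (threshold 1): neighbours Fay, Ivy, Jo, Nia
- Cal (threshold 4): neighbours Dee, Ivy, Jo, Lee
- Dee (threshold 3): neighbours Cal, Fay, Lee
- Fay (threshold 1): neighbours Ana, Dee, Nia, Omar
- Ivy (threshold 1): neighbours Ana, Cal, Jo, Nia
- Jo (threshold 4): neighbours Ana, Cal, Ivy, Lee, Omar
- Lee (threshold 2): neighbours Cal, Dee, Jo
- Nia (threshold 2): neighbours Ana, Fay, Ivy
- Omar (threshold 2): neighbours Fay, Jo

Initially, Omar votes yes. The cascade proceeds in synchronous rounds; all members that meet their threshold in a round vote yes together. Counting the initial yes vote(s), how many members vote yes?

Round 1 — Omar votes yes (initial).
Round 2 — checking thresholds:
  Fay: 1 of 4 neighbours ≥ 1, votes yes.
  Jo: 1 of 5 neighbours < 4, not yet.
Round 3 — checking thresholds:
  Ana: 1 of 4 neighbours ≥ 1, votes yes.
  Dee: 1 of 3 neighbours < 3, not yet.
  Jo: 1 of 5 neighbours < 4, not yet.
  Nia: 1 of 3 neighbours < 2, not yet.
Round 4 — checking thresholds:
  Dee: 1 of 3 neighbours < 3, not yet.
  Ivy: 1 of 4 neighbours ≥ 1, votes yes.
  Jo: 2 of 5 neighbours < 4, not yet.
  Nia: 2 of 3 neighbours ≥ 2, votes yes.
Round 5 — no new yes votes; cascade stops.

5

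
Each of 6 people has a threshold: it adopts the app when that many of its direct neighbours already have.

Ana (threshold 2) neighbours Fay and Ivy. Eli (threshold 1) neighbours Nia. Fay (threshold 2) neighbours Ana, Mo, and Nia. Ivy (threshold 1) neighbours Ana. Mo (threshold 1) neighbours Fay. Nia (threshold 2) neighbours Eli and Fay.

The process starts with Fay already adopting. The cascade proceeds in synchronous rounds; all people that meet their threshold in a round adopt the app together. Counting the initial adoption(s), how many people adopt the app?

Round 1 — Fay adopts the app (initial).
Round 2 — checking thresholds:
  Ana: 1 of 2 neighbours < 2, holds.
  Mo: 1 of 1 neighbours ≥ 1, adopts the app.
  Nia: 1 of 2 neighbours < 2, holds.
Round 3 — no new adoptions; cascade stops.

2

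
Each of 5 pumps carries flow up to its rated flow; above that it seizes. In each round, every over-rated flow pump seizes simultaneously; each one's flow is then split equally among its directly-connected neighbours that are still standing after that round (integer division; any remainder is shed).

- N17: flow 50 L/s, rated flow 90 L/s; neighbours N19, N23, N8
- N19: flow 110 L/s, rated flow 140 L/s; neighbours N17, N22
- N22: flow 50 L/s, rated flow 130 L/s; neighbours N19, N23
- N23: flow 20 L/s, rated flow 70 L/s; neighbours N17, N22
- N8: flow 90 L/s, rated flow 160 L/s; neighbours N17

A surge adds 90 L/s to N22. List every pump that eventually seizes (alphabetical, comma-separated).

N17, N19, N22, N23, N8

Round 1 — N22 at 140 > 130. N22 seizes.
  N22 sheds 140 L/s to N19, N23: 70 each.
    N19: 110+70 = 180 > 140
    N23: 20+70 = 90 > 70
Round 2 — N19, N23 seize.
  N19 sheds 180 L/s to N17: 180 each.
    N17: 50+180 = 230 > 90
  N23 sheds 90 L/s to N17: 90 each.
    N17: 230+90 = 320 > 90
Round 3 — N17 seizes.
  N17 sheds 320 L/s to N8: 320 each.
    N8: 90+320 = 410 > 160
Round 4 — N8 seizes.
  N8 sheds 410 L/s: no online neighbours, lost.
No further seizures.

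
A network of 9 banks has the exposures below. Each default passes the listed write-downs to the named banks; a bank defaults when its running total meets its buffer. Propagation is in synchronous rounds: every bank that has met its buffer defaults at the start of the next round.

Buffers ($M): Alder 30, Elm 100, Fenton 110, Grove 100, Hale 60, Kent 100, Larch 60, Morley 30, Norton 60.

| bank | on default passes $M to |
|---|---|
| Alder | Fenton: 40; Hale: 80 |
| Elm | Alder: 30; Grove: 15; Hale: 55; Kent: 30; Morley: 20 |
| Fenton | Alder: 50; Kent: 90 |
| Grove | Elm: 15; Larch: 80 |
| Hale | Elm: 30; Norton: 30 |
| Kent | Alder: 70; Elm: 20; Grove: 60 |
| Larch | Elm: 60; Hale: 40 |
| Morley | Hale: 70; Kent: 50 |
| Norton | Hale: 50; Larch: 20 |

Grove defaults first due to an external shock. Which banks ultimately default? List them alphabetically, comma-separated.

Grove, Larch

Round 1 — Grove defaults (initial).
  Elm: +15 → 15 < 100
  Larch: +80 → 80 ≥ 60
Round 2 — Larch defaults.
  Elm: +60 → 75 < 100
  Hale: +40 → 40 < 60
No further defaults.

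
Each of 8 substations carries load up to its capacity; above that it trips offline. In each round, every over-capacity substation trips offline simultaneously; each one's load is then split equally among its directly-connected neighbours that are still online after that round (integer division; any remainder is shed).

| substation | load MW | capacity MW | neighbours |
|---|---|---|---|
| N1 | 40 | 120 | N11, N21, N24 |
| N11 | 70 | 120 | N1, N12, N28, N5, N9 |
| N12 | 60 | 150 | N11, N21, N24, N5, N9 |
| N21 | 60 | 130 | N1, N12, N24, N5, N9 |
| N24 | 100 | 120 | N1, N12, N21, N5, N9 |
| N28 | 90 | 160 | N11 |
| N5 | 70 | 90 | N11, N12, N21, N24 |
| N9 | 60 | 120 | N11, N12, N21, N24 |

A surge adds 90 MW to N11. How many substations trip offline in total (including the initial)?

7

Round 1 — N11 at 160 > 120. N11 trips offline.
  N11 sheds 160 MW to N1, N12, N28, N5, N9: 32 each.
    N1: 40+32 = 72 ≤ 120
    N12: 60+32 = 92 ≤ 150
    N28: 90+32 = 122 ≤ 160
    N5: 70+32 = 102 > 90
    N9: 60+32 = 92 ≤ 120
Round 2 — N5 trips offline.
  N5 sheds 102 MW to N12, N21, N24: 34 each.
    N12: 92+34 = 126 ≤ 150
    N21: 60+34 = 94 ≤ 130
    N24: 100+34 = 134 > 120
Round 3 — N24 trips offline.
  N24 sheds 134 MW to N1, N12, N21, N9: 33 each (2 lost).
    N1: 72+33 = 105 ≤ 120
    N12: 126+33 = 159 > 150
    N21: 94+33 = 127 ≤ 130
    N9: 92+33 = 125 > 120
Round 4 — N12, N9 trip offline.
  N12 sheds 159 MW to N21: 159 each.
    N21: 127+159 = 286 > 130
  N9 sheds 125 MW to N21: 125 each.
    N21: 286+125 = 411 > 130
Round 5 — N21 trips offline.
  N21 sheds 411 MW to N1: 411 each.
    N1: 105+411 = 516 > 120
Round 6 — N1 trips offline.
  N1 sheds 516 MW: no online neighbours, lost.
No further trips.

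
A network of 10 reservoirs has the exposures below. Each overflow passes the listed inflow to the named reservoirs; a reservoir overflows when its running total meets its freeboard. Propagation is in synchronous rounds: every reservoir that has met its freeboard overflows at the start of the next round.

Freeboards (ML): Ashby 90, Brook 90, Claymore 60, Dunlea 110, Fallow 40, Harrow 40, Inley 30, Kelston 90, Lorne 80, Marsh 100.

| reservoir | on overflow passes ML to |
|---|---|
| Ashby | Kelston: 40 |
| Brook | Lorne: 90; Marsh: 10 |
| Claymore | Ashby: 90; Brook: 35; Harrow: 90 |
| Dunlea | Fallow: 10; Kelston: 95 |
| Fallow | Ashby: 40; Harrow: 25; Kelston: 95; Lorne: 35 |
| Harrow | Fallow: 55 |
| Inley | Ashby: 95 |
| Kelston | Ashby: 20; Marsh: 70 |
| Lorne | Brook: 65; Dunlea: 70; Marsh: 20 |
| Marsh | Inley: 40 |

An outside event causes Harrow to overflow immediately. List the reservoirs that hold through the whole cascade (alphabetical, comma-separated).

Round 1 — Harrow overflows (initial).
  Fallow: +55 → 55 ≥ 40
Round 2 — Fallow overflows.
  Ashby: +40 → 40 < 90
  Kelston: +95 → 95 ≥ 90
  Lorne: +35 → 35 < 80
Round 3 — Kelston overflows.
  Ashby: +20 → 60 < 90
  Marsh: +70 → 70 < 100
No further overflows.

Ashby, Brook, Claymore, Dunlea, Inley, Lorne, Marsh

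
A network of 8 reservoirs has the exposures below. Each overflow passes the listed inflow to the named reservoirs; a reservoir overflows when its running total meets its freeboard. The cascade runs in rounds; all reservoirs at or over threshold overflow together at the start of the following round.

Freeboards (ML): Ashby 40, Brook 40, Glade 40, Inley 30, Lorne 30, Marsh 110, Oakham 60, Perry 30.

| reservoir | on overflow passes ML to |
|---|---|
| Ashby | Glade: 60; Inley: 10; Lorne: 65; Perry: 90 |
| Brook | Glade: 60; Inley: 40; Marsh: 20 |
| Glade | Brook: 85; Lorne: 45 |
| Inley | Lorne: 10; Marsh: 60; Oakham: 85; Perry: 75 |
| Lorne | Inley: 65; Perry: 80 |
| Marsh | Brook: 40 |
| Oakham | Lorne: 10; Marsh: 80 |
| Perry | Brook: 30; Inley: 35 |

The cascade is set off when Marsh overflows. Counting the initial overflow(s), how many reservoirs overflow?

7

Round 1 — Marsh overflows (initial).
  Brook: +40 → 40 ≥ 40
Round 2 — Brook overflows.
  Glade: +60 → 60 ≥ 40
  Inley: +40 → 40 ≥ 30
Round 3 — Glade, Inley overflow.
  Lorne: +45+10 → 55 ≥ 30
  Oakham: +85 → 85 ≥ 60
  Perry: +75 → 75 ≥ 30
Round 4 — Lorne, Oakham, Perry overflow.
No further overflows.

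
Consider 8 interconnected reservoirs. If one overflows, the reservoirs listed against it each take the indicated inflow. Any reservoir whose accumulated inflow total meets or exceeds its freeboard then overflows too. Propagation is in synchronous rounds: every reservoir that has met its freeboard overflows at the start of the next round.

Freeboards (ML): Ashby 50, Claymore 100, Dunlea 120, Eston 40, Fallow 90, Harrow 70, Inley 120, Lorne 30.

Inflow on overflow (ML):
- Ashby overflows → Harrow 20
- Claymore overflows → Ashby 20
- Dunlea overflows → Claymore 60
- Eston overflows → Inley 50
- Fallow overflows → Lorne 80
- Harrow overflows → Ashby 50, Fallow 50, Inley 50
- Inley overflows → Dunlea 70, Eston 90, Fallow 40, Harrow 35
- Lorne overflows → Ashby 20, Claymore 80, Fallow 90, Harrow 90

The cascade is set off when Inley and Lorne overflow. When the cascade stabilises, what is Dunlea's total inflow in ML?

70

Round 1 — Inley, Lorne overflow (initial).
  Ashby: +20 → 20 < 50
  Claymore: +80 → 80 < 100
  Dunlea: +70 → 70 < 120
  Eston: +90 → 90 ≥ 40
  Fallow: +40+90 → 130 ≥ 90
  Harrow: +35+90 → 125 ≥ 70
Round 2 — Eston, Fallow, Harrow overflow.
  Ashby: +50 → 70 ≥ 50
Round 3 — Ashby overflows.
No further overflows.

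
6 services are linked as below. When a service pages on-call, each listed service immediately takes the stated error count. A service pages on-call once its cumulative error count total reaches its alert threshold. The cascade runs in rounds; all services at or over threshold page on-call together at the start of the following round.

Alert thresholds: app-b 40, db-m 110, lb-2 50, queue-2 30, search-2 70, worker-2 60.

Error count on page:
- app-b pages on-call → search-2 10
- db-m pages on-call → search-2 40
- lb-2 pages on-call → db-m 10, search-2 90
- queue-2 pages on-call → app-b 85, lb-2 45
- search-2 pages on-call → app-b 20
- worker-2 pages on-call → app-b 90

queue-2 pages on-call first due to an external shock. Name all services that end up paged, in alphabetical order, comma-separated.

Round 1 — queue-2 pages on-call (initial).
  app-b: +85 → 85 ≥ 40
  lb-2: +45 → 45 < 50
Round 2 — app-b pages on-call.
  search-2: +10 → 10 < 70
No further pages.

app-b, queue-2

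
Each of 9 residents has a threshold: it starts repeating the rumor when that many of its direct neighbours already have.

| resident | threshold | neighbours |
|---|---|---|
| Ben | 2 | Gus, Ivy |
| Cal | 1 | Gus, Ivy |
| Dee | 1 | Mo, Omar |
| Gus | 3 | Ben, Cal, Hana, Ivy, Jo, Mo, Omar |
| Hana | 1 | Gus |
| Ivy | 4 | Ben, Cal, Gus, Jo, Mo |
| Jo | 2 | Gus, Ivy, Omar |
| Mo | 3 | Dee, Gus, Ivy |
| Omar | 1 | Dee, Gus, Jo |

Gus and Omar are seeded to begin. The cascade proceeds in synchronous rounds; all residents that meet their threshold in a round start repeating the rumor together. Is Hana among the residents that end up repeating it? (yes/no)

Round 1 — Gus, Omar start repeating the rumor (initial).
Round 2 — checking thresholds:
  Ben: 1 of 2 neighbours < 2, not yet.
  Cal: 1 of 2 neighbours ≥ 1, starts repeating the rumor.
  Dee: 1 of 2 neighbours ≥ 1, starts repeating the rumor.
  Hana: 1 of 1 neighbours ≥ 1, starts repeating the rumor.
  Ivy: 1 of 5 neighbours < 4, not yet.
  Jo: 2 of 3 neighbours ≥ 2, starts repeating the rumor.
  Mo: 1 of 3 neighbours < 3, not yet.
Round 3 — no new spreads; cascade stops.

yes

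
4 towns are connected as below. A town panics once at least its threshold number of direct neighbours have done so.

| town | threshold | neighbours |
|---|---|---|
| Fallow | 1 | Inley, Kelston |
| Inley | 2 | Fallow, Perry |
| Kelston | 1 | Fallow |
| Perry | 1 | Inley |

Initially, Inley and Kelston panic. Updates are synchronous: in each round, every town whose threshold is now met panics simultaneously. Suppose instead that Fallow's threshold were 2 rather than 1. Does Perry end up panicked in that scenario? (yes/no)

yes

With Fallow's threshold at 2:
Round 1 — Inley, Kelston panic (initial).
Round 2 — checking thresholds:
  Fallow: 2 of 2 neighbours ≥ 2, panics.
  Perry: 1 of 1 neighbours ≥ 1, panics.
Round 3 — no new panics; cascade stops.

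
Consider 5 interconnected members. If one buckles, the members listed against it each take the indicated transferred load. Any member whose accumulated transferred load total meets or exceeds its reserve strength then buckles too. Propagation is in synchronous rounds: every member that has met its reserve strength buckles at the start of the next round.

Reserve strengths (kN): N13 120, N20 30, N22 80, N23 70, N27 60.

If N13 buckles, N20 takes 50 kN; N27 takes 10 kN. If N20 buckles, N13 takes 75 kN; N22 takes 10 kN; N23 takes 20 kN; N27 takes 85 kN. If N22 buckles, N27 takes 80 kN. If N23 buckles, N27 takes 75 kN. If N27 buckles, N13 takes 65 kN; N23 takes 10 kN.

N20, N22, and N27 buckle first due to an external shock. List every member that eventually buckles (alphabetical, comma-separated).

N13, N20, N22, N27

Round 1 — N20, N22, N27 buckle (initial).
  N13: +75+65 → 140 ≥ 120
  N23: +20+10 → 30 < 70
Round 2 — N13 buckles.
No further bucklings.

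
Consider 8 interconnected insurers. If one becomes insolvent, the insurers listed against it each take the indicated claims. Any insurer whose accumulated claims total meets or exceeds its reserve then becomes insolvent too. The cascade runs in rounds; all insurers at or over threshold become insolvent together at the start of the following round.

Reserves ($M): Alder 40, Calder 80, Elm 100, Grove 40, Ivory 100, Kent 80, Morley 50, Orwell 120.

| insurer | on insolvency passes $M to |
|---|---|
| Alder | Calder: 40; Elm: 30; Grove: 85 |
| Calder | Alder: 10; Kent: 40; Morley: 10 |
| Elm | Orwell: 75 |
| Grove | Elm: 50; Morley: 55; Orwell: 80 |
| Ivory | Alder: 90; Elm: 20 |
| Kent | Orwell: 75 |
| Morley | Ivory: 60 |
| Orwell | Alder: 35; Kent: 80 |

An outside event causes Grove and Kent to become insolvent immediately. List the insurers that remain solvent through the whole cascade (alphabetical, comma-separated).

Round 1 — Grove, Kent become insolvent (initial).
  Elm: +50 → 50 < 100
  Morley: +55 → 55 ≥ 50
  Orwell: +80+75 → 155 ≥ 120
Round 2 — Morley, Orwell become insolvent.
  Alder: +35 → 35 < 40
  Ivory: +60 → 60 < 100
No further insolvencies.

Alder, Calder, Elm, Ivory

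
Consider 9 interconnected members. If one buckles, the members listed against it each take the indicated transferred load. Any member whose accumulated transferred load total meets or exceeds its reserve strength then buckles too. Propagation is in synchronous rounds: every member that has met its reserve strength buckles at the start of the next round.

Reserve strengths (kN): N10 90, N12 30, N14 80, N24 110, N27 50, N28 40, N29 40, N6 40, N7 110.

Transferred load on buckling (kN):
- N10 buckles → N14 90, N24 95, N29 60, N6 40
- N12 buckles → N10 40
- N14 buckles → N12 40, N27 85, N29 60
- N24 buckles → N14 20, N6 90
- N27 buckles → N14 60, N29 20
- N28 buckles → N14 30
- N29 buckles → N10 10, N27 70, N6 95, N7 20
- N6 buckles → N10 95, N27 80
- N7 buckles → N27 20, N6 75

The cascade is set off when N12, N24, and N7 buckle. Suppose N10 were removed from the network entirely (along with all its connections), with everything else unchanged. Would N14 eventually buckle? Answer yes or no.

yes

With N10 removed:
Round 1 — N12, N24, N7 buckle (initial).
  N14: +20 → 20 < 80
  N27: +20 → 20 < 50
  N6: +90+75 → 165 ≥ 40
Round 2 — N6 buckles.
  N27: +80 → 100 ≥ 50
Round 3 — N27 buckles.
  N14: +60 → 80 ≥ 80
  N29: +20 → 20 < 40
Round 4 — N14 buckles.
  N29: +60 → 80 ≥ 40
Round 5 — N29 buckles.
No further bucklings.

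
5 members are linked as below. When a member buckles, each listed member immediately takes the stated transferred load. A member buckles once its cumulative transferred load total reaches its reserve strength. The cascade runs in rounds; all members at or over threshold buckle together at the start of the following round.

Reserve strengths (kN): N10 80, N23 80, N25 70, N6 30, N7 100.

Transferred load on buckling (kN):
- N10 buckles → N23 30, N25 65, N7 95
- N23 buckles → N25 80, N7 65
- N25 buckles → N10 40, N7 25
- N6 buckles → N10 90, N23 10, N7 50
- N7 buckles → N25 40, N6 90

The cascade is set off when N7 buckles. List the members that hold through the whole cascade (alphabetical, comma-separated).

N23

Round 1 — N7 buckles (initial).
  N25: +40 → 40 < 70
  N6: +90 → 90 ≥ 30
Round 2 — N6 buckles.
  N10: +90 → 90 ≥ 80
  N23: +10 → 10 < 80
Round 3 — N10 buckles.
  N23: +30 → 40 < 80
  N25: +65 → 105 ≥ 70
Round 4 — N25 buckles.
No further bucklings.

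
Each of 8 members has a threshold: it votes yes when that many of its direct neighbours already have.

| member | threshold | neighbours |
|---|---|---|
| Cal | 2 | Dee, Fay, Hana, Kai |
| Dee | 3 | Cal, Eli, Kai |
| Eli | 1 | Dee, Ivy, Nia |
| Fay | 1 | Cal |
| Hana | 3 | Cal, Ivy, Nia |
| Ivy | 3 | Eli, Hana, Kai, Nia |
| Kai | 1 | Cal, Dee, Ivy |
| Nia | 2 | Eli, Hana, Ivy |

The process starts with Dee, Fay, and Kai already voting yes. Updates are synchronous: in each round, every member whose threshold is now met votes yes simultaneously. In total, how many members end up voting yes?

5

Round 1 — Dee, Fay, Kai vote yes (initial).
Round 2 — checking thresholds:
  Cal: 3 of 4 neighbours ≥ 2, votes yes.
  Eli: 1 of 3 neighbours ≥ 1, votes yes.
  Ivy: 1 of 4 neighbours < 3, below threshold.
Round 3 — no new yes votes; cascade stops.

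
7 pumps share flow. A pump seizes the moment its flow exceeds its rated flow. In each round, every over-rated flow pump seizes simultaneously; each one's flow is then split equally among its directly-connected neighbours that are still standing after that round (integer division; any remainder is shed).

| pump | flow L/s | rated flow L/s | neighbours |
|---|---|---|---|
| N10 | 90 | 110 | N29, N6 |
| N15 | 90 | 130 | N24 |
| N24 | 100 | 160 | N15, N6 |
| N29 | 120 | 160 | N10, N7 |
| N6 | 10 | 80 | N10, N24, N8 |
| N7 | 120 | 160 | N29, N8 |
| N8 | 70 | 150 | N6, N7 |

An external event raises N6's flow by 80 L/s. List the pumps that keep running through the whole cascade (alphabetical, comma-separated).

N15, N24

Round 1 — N6 at 90 > 80. N6 seizes.
  N6 sheds 90 L/s to N10, N24, N8: 30 each.
    N10: 90+30 = 120 > 110
    N24: 100+30 = 130 ≤ 160
    N8: 70+30 = 100 ≤ 150
Round 2 — N10 seizes.
  N10 sheds 120 L/s to N29: 120 each.
    N29: 120+120 = 240 > 160
Round 3 — N29 seizes.
  N29 sheds 240 L/s to N7: 240 each.
    N7: 120+240 = 360 > 160
Round 4 — N7 seizes.
  N7 sheds 360 L/s to N8: 360 each.
    N8: 100+360 = 460 > 150
Round 5 — N8 seizes.
  N8 sheds 460 L/s: no online neighbours, lost.
No further seizures.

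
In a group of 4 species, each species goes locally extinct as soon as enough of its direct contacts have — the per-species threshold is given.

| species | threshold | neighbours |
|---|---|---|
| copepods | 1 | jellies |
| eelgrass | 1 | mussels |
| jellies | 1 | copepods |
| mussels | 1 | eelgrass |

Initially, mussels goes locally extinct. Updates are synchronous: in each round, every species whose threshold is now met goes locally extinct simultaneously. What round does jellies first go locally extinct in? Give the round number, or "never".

Round 1 — mussels goes locally extinct (initial).
Round 2 — checking thresholds:
  eelgrass: 1 of 1 neighbours ≥ 1, goes locally extinct.
Round 3 — no new extinctions; cascade stops.

never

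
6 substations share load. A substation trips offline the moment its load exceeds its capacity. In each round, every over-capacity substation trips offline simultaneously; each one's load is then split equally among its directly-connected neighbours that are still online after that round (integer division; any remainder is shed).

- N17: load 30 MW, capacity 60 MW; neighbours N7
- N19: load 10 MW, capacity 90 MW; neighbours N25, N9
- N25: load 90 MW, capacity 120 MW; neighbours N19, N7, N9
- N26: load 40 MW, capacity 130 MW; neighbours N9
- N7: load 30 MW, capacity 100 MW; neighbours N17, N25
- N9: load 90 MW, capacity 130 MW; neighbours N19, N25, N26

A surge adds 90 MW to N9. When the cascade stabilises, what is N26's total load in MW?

100

Round 1 — N9 at 180 > 130. N9 trips offline.
  N9 sheds 180 MW to N19, N25, N26: 60 each.
    N19: 10+60 = 70 ≤ 90
    N25: 90+60 = 150 > 120
    N26: 40+60 = 100 ≤ 130
Round 2 — N25 trips offline.
  N25 sheds 150 MW to N19, N7: 75 each.
    N19: 70+75 = 145 > 90
    N7: 30+75 = 105 > 100
Round 3 — N19, N7 trip offline.
  N19 sheds 145 MW: no online neighbours, lost.
  N7 sheds 105 MW to N17: 105 each.
    N17: 30+105 = 135 > 60
Round 4 — N17 trips offline.
  N17 sheds 135 MW: no online neighbours, lost.
No further trips.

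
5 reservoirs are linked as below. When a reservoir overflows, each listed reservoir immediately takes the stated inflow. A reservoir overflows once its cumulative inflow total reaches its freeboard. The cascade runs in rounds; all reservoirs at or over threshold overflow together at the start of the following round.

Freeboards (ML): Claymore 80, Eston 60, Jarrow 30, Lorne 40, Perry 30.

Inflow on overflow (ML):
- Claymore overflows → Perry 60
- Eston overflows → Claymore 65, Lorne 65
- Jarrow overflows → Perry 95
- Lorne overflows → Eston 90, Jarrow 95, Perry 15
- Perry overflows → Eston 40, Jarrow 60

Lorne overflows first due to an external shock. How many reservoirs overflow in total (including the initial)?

Round 1 — Lorne overflows (initial).
  Eston: +90 → 90 ≥ 60
  Jarrow: +95 → 95 ≥ 30
  Perry: +15 → 15 < 30
Round 2 — Eston, Jarrow overflow.
  Claymore: +65 → 65 < 80
  Perry: +95 → 110 ≥ 30
Round 3 — Perry overflows.
No further overflows.

4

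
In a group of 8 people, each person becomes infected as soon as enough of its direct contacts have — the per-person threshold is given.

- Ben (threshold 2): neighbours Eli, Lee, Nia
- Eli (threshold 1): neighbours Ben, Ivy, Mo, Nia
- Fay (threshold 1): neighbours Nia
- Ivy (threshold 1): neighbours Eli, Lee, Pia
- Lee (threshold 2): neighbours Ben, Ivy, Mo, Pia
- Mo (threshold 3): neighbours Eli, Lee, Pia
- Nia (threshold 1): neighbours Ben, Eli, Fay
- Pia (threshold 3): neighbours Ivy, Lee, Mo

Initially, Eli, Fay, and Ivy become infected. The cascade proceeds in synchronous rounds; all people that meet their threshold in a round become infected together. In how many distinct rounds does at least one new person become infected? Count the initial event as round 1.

Round 1 — Eli, Fay, Ivy become infected (initial).
Round 2 — checking thresholds:
  Ben: 1 of 3 neighbours < 2, holds.
  Lee: 1 of 4 neighbours < 2, holds.
  Mo: 1 of 3 neighbours < 3, holds.
  Nia: 2 of 3 neighbours ≥ 1, becomes infected.
  Pia: 1 of 3 neighbours < 3, holds.
Round 3 — checking thresholds:
  Ben: 2 of 3 neighbours ≥ 2, becomes infected.
  Lee: 1 of 4 neighbours < 2, holds.
  Mo: 1 of 3 neighbours < 3, holds.
  Pia: 1 of 3 neighbours < 3, holds.
Round 4 — checking thresholds:
  Lee: 2 of 4 neighbours ≥ 2, becomes infected.
  Mo: 1 of 3 neighbours < 3, holds.
  Pia: 1 of 3 neighbours < 3, holds.
Round 5 — no new infections; cascade stops.

4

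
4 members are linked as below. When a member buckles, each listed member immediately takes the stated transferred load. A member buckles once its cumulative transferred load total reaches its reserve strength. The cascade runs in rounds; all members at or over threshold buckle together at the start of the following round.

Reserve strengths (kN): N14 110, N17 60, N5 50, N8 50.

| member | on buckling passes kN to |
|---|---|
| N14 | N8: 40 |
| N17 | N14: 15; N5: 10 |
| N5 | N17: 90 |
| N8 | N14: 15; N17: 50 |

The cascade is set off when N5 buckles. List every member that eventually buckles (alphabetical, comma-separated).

Round 1 — N5 buckles (initial).
  N17: +90 → 90 ≥ 60
Round 2 — N17 buckles.
  N14: +15 → 15 < 110
No further bucklings.

N17, N5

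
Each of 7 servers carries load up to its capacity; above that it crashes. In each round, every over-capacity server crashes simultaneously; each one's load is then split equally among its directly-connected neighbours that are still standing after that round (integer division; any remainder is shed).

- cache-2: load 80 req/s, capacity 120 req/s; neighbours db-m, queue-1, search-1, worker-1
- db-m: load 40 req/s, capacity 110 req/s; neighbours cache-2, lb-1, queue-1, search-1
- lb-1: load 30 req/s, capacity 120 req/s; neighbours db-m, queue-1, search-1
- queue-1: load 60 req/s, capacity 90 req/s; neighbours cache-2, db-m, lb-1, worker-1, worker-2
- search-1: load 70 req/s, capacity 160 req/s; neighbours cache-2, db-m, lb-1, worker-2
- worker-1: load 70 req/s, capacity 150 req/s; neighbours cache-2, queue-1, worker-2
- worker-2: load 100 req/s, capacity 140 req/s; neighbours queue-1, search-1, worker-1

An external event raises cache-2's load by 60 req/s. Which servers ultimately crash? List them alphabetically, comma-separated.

cache-2, queue-1

Round 1 — cache-2 at 140 > 120. cache-2 crashes.
  cache-2 sheds 140 req/s to db-m, queue-1, search-1, worker-1: 35 each.
    db-m: 40+35 = 75 ≤ 110
    queue-1: 60+35 = 95 > 90
    search-1: 70+35 = 105 ≤ 160
    worker-1: 70+35 = 105 ≤ 150
Round 2 — queue-1 crashes.
  queue-1 sheds 95 req/s to db-m, lb-1, worker-1, worker-2: 23 each (3 lost).
    db-m: 75+23 = 98 ≤ 110
    lb-1: 30+23 = 53 ≤ 120
    worker-1: 105+23 = 128 ≤ 150
    worker-2: 100+23 = 123 ≤ 140
No further crashes.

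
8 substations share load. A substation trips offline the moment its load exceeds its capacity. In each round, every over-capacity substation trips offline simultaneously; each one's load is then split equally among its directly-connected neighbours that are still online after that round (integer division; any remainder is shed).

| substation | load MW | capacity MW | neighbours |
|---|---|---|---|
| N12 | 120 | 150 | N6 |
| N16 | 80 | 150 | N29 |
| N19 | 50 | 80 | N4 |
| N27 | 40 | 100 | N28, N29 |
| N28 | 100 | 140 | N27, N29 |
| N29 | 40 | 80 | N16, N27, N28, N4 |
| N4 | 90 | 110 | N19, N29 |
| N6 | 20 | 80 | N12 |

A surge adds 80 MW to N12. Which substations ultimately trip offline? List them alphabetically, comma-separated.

Round 1 — N12 at 200 > 150. N12 trips offline.
  N12 sheds 200 MW to N6: 200 each.
    N6: 20+200 = 220 > 80
Round 2 — N6 trips offline.
  N6 sheds 220 MW: no online neighbours, lost.
No further trips.

N12, N6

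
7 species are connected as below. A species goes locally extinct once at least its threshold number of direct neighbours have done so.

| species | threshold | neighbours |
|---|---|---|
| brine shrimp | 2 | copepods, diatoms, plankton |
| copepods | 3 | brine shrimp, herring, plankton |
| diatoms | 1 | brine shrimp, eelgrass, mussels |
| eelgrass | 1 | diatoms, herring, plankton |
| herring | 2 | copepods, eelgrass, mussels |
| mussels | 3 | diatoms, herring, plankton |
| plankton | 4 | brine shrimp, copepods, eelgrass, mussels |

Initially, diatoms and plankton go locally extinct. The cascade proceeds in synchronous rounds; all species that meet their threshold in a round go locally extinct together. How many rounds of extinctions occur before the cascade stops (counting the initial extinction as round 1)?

Round 1 — diatoms, plankton go locally extinct (initial).
Round 2 — checking thresholds:
  brine shrimp: 2 of 3 neighbours ≥ 2, goes locally extinct.
  copepods: 1 of 3 neighbours < 3, holds.
  eelgrass: 2 of 3 neighbours ≥ 1, goes locally extinct.
  mussels: 2 of 3 neighbours < 3, holds.
Round 3 — no new extinctions; cascade stops.

2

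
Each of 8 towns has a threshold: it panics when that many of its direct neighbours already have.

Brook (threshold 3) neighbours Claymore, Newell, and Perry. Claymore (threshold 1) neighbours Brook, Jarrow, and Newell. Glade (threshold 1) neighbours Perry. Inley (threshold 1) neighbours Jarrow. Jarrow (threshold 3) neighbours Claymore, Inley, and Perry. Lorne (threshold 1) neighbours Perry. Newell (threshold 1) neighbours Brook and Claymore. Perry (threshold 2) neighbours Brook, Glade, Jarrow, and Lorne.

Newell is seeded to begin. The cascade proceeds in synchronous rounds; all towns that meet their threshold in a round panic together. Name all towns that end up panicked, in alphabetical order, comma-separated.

Claymore, Newell

Round 1 — Newell panics (initial).
Round 2 — checking thresholds:
  Brook: 1 of 3 neighbours < 3, below threshold.
  Claymore: 1 of 3 neighbours ≥ 1, panics.
Round 3 — no new panics; cascade stops.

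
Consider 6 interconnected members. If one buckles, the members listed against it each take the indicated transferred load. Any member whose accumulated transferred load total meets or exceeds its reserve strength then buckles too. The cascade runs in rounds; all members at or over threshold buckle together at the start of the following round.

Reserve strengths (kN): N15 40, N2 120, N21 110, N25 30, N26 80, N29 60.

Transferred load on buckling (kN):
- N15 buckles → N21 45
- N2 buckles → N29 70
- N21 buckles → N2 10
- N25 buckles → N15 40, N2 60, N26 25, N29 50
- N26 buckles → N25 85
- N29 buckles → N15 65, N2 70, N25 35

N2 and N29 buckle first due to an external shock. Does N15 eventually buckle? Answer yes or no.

yes

Round 1 — N2, N29 buckle (initial).
  N15: +65 → 65 ≥ 40
  N25: +35 → 35 ≥ 30
Round 2 — N15, N25 buckle.
  N21: +45 → 45 < 110
  N26: +25 → 25 < 80
No further bucklings.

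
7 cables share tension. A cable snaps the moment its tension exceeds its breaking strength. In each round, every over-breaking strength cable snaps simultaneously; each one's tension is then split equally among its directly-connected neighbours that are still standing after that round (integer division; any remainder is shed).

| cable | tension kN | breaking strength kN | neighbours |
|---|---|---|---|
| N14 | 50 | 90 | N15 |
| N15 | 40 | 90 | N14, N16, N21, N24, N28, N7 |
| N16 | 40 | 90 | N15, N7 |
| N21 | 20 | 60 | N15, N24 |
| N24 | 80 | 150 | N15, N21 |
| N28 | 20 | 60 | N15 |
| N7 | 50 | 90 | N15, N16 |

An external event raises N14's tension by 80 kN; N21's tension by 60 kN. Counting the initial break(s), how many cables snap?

Round 1 — N14 at 130 > 90; N21 at 80 > 60. N14, N21 snap.
  N14 sheds 130 kN to N15: 130 each.
    N15: 40+130 = 170 > 90
  N21 sheds 80 kN to N15, N24: 40 each.
    N15: 170+40 = 210 > 90
    N24: 80+40 = 120 ≤ 150
Round 2 — N15 snaps.
  N15 sheds 210 kN to N16, N24, N28, N7: 52 each (2 lost).
    N16: 40+52 = 92 > 90
    N24: 120+52 = 172 > 150
    N28: 20+52 = 72 > 60
    N7: 50+52 = 102 > 90
Round 3 — N16, N24, N28, N7 snap.
  N16 sheds 92 kN: no online neighbours, lost.
  N24 sheds 172 kN: no online neighbours, lost.
  N28 sheds 72 kN: no online neighbours, lost.
  N7 sheds 102 kN: no online neighbours, lost.
No further breaks.

7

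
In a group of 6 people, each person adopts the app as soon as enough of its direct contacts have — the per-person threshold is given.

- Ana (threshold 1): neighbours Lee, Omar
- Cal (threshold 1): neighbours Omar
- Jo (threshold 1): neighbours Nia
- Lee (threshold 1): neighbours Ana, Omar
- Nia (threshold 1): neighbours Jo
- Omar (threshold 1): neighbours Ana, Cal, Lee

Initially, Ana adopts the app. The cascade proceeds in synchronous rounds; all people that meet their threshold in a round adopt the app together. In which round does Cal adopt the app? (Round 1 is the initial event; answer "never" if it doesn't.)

Round 1 — Ana adopts the app (initial).
Round 2 — checking thresholds:
  Lee: 1 of 2 neighbours ≥ 1, adopts the app.
  Omar: 1 of 3 neighbours ≥ 1, adopts the app.
Round 3 — checking thresholds:
  Cal: 1 of 1 neighbours ≥ 1, adopts the app.
Round 4 — no new adoptions; cascade stops.

3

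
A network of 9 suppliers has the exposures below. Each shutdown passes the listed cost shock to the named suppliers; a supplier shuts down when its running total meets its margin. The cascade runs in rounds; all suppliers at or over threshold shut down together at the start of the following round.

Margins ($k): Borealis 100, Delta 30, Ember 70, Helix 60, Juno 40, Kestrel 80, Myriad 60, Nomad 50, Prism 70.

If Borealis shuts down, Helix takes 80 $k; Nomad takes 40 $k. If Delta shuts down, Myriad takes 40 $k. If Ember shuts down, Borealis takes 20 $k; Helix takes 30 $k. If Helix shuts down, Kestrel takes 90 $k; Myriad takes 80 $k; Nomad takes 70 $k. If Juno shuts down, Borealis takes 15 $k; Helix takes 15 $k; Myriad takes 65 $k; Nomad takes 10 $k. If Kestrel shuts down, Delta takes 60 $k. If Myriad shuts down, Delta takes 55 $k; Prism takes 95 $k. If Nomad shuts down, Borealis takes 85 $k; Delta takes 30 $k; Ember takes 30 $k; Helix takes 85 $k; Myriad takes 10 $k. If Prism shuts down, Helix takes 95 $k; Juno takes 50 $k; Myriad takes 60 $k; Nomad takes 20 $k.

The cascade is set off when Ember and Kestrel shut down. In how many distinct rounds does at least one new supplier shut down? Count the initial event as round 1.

2

Round 1 — Ember, Kestrel shut down (initial).
  Borealis: +20 → 20 < 100
  Delta: +60 → 60 ≥ 30
  Helix: +30 → 30 < 60
Round 2 — Delta shuts down.
  Myriad: +40 → 40 < 60
No further shutdowns.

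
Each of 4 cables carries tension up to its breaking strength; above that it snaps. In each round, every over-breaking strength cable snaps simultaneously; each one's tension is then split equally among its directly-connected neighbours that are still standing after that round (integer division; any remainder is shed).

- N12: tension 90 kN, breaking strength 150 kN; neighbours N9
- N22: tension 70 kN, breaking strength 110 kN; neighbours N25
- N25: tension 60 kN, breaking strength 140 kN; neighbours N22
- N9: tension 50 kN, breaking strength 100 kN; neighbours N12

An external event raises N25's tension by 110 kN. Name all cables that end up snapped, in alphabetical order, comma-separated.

Round 1 — N25 at 170 > 140. N25 snaps.
  N25 sheds 170 kN to N22: 170 each.
    N22: 70+170 = 240 > 110
Round 2 — N22 snaps.
  N22 sheds 240 kN: no online neighbours, lost.
No further breaks.

N22, N25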